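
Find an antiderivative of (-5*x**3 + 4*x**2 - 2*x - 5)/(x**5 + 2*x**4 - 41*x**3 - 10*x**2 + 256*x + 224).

Factor the denominator: (x - 4)**2*(x + 1)*(x + 2)*(x + 7).
Partial-fraction decomposition: 64/(121*(x + 7)) - 11/(36*(x + 2)) + 1/(25*(x + 1)) - 28681/(108900*(x - 4)) - 269/(330*(x - 4)**2).
Integrate each term; A/(x−a) gives A·log|x−a|; A/(x−a)² gives −A/(x−a).

-28681*log(x - 4)/108900 + log(x + 1)/25 - 11*log(x + 2)/36 + 64*log(x + 7)/121 + 269/(330*x - 1320) + C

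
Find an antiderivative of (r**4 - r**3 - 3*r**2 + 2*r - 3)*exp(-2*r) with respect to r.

Use integration by parts with u = r**4 - r**3 - 3*r**2 + 2*r - 3, dv = exp(-2*r) dr, so v = -exp(-2*r)/2.
Apply parts 4 times (tabular method): alternate signs, differentiate u down to 0, integrate dv up.

(-4*r**4 - 4*r**3 + 6*r**2 - 2*r + 11)*exp(-2*r)/8 + C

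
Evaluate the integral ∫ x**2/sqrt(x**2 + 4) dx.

Substitute x = 2·tan(θ), so dx = 2·sec(θ)^2 dθ and the radical becomes sqrt(x**2 + 4) = 2·sec(θ) by the Pythagorean identity.
Integrate the resulting trig expression in θ, then back-substitute tan(θ) = x/2, sec(θ) = sqrt(x**2 + 4)/2 (absorbing any constant into C).

x*sqrt(x**2 + 4)/2 - 2*log(x + sqrt(x**2 + 4)) + C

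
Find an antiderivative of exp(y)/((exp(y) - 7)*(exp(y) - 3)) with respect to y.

log(exp(y) - 7)/4 - log(exp(y) - 3)/4 + C

Let u = e^y, du = e^y dy.
The integral becomes ∫ du/((u-3)(u-7)); decompose into partial fractions.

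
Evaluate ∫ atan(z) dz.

Use integration by parts with u = arctan(z), dv = dz.
Then du = 1/(z**2 + 1) dz.

z*atan(z) - log(z**2 + 1)/2 + C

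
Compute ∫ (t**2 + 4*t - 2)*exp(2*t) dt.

(2*t**2 + 6*t - 7)*exp(2*t)/4 + C

Use integration by parts with u = t**2 + 4*t - 2, dv = exp(2*t) dt, so v = exp(2*t)/2.
Apply parts 2 times (tabular method): alternate signs, differentiate u down to 0, integrate dv up.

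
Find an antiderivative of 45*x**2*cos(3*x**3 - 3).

5*sin(3*x**3 - 3) + C

Let u = 3*x**3 - 3, so du = (9*x**2) dx.
Rewriting, the integral becomes 5·∫ cos(u) du = 5·sin(u).
Substituting back, u = 3*x**3 - 3.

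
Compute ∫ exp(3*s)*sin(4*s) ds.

Let I denote the integral. Integrate by parts with u = sin(4*s), dv = exp(3*s) ds, so v = exp(3*s)/3: I = exp(3*s)*sin(4*s)/3 − (4/3)·∫ exp(3*s)*cos(4*s) ds.
Apply parts again with u = cos(4*s), dv = exp(3*s) ds: ∫ exp(3*s)*cos(4*s) ds = exp(3*s)*cos(4*s)/3 + (4/3)·I. Substituting back brings back I: I = exp(3*s)*sin(4*s)/3 - 4*exp(3*s)*cos(4*s)/9 − (16/9)·I.
Solving for I: (1 + 16/9)·I equals the remaining terms, so I = (9/25)·(exp(3*s)*sin(4*s)/3 - 4*exp(3*s)*cos(4*s)/9).

3*exp(3*s)*sin(4*s)/25 - 4*exp(3*s)*cos(4*s)/25 + C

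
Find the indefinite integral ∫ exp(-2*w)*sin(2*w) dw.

-exp(-2*w)*sin(2*w)/4 - exp(-2*w)*cos(2*w)/4 + C

Let I denote the integral. Integrate by parts with u = sin(2*w), dv = exp(-2*w) dw, so v = -exp(-2*w)/2: I = -exp(-2*w)*sin(2*w)/2 + ∫ exp(-2*w)*cos(2*w) dw.
Apply parts again with u = cos(2*w), dv = exp(-2*w) dw: ∫ exp(-2*w)*cos(2*w) dw = -exp(-2*w)*cos(2*w)/2 − I. Substituting back brings back I: I = -exp(-2*w)*sin(2*w)/2 - exp(-2*w)*cos(2*w)/2 − I.
Solving for I: (1 + 1)·I equals the remaining terms, so I = (1/2)·(-exp(-2*w)*sin(2*w)/2 - exp(-2*w)*cos(2*w)/2).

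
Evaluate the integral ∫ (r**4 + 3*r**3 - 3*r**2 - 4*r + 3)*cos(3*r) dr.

Use integration by parts with u = r**4 + 3*r**3 - 3*r**2 - 4*r + 3, dv = cos(3*r) dr, so v = sin(3*r)/3.
Apply parts 4 times (tabular method): alternate signs, differentiate u down to 0, integrate dv up.

r**4*sin(3*r)/3 + r**3*sin(3*r) + 4*r**3*cos(3*r)/9 - 13*r**2*sin(3*r)/9 + r**2*cos(3*r) - 2*r*sin(3*r) - 26*r*cos(3*r)/27 + 107*sin(3*r)/81 - 2*cos(3*r)/3 + C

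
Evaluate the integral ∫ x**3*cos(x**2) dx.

x**2*sin(x**2)/2 + cos(x**2)/2 + C

Let u = x², du = 2x dx; rewrite as (1/2)∫ u^1·cos(1u) du.
Now integrate by parts 1 time.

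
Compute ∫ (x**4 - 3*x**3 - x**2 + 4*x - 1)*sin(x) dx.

-x**4*cos(x) + 4*x**3*sin(x) + 3*x**3*cos(x) - 9*x**2*sin(x) + 13*x**2*cos(x) - 26*x*sin(x) - 22*x*cos(x) + 22*sin(x) - 25*cos(x) + C

Use integration by parts with u = x**4 - 3*x**3 - x**2 + 4*x - 1, dv = sin(x) dx, so v = -cos(x).
Apply parts 4 times (tabular method): alternate signs, differentiate u down to 0, integrate dv up.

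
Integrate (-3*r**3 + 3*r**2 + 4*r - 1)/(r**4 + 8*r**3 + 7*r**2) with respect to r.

Factor the denominator: r**2*(r + 1)*(r + 7).
Partial-fraction decomposition: -1147/(294*(r + 7)) + 1/(6*(r + 1)) + 36/(49*r) - 1/(7*r**2).
Integrate each term; A/(r−a) gives A·log|r−a|; A/(r−a)² gives −A/(r−a).

36*log(r)/49 + log(r + 1)/6 - 1147*log(r + 7)/294 + 1/(7*r) + C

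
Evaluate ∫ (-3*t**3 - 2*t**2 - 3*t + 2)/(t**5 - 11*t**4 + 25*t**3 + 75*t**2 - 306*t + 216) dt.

Factor the denominator: (t - 6)*(t - 4)*(t - 3)*(t - 1)*(t + 3).
Partial-fraction decomposition: 37/(756*(t + 3)) + 1/(20*(t - 1)) - 53/(18*(t - 3)) + 39/(7*(t - 4)) - 368/(135*(t - 6)).
Integrate each term: A/(t−a) contributes A·log|t−a|.

-368*log(t - 6)/135 + 39*log(t - 4)/7 - 53*log(t - 3)/18 + log(t - 1)/20 + 37*log(t + 3)/756 + C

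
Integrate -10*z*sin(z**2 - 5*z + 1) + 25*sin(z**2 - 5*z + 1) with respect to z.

Let u = z**2 - 5*z + 1, so du = (2*z - 5) dz.
Rewriting, the integral becomes -5·∫ sin(u) du = -5·-cos(u).
Substituting back, u = z**2 - 5*z + 1.

5*cos(z**2 - 5*z + 1) + C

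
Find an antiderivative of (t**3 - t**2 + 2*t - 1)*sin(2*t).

-t**3*cos(2*t)/2 + 3*t**2*sin(2*t)/4 + t**2*cos(2*t)/2 - t*sin(2*t)/2 - t*cos(2*t)/4 + sin(2*t)/8 + cos(2*t)/4 + C

Use integration by parts with u = t**3 - t**2 + 2*t - 1, dv = sin(2*t) dt, so v = -cos(2*t)/2.
Apply parts 3 times (tabular method): alternate signs, differentiate u down to 0, integrate dv up.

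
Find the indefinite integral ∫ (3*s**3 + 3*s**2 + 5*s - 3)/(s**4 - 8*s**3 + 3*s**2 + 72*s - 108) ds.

29*log(s - 6)/4 - 20*log(s - 3)/3 + 43*log(s - 2)/20 + 4*log(s + 3)/15 + C

Factor the denominator: (s - 6)*(s - 3)*(s - 2)*(s + 3).
Partial-fraction decomposition: 4/(15*(s + 3)) + 43/(20*(s - 2)) - 20/(3*(s - 3)) + 29/(4*(s - 6)).
Integrate each term: A/(s−a) contributes A·log|s−a|.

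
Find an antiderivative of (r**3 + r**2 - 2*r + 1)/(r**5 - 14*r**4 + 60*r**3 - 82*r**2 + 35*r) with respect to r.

log(r)/35 + 379*log(r - 7)/504 - 141*log(r - 5)/160 + 29*log(r - 1)/288 - 1/(24*r - 24) + C

Factor the denominator: r*(r - 7)*(r - 5)*(r - 1)**2.
Partial-fraction decomposition: 29/(288*(r - 1)) + 1/(24*(r - 1)**2) - 141/(160*(r - 5)) + 379/(504*(r - 7)) + 1/(35*r).
Integrate each term; A/(r−a) gives A·log|r−a|; A/(r−a)² gives −A/(r−a).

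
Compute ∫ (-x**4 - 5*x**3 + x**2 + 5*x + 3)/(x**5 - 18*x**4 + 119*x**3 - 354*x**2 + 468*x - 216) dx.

Factor the denominator: (x - 6)**2*(x - 3)*(x - 2)*(x - 1).
Partial-fraction decomposition: 3/(50*(x - 1)) + 39/(16*(x - 2)) - 21/(2*(x - 3)) + 2801/(400*(x - 6)) - 769/(20*(x - 6)**2).
Integrate each term; A/(x−a) gives A·log|x−a|; A/(x−a)² gives −A/(x−a).

2801*log(x - 6)/400 - 21*log(x - 3)/2 + 39*log(x - 2)/16 + 3*log(x - 1)/50 + 769/(20*x - 120) + C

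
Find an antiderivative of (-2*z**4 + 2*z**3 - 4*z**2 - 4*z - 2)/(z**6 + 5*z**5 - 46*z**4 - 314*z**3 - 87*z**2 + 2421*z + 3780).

-2171*log(z - 7)/26400 + 79*log(z - 3)/4032 + 8827*log(z + 3)/1800 - 690*log(z + 4)/77 + 791*log(z + 5)/192 + 121/(60*z + 180) + C

Factor the denominator: (z - 7)*(z - 3)*(z + 3)**2*(z + 4)*(z + 5).
Partial-fraction decomposition: 791/(192*(z + 5)) - 690/(77*(z + 4)) + 8827/(1800*(z + 3)) - 121/(60*(z + 3)**2) + 79/(4032*(z - 3)) - 2171/(26400*(z - 7)).
Integrate each term; A/(z−a) gives A·log|z−a|; A/(z−a)² gives −A/(z−a).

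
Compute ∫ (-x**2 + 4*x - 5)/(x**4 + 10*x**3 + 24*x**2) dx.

Factor the denominator: x**2*(x + 4)*(x + 6).
Partial-fraction decomposition: 65/(72*(x + 6)) - 37/(32*(x + 4)) + 73/(288*x) - 5/(24*x**2).
Integrate each term; A/(x−a) gives A·log|x−a|; A/(x−a)² gives −A/(x−a).

73*log(x)/288 - 37*log(x + 4)/32 + 65*log(x + 6)/72 + 5/(24*x) + C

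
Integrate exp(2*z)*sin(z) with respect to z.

Let I denote the integral. Integrate by parts with u = sin(z), dv = exp(2*z) dz, so v = exp(2*z)/2: I = exp(2*z)*sin(z)/2 − (1/2)·∫ exp(2*z)*cos(z) dz.
Apply parts again with u = cos(z), dv = exp(2*z) dz: ∫ exp(2*z)*cos(z) dz = exp(2*z)*cos(z)/2 + (1/2)·I. Substituting back brings back I: I = exp(2*z)*sin(z)/2 - exp(2*z)*cos(z)/4 − (1/4)·I.
Solving for I: (1 + 1/4)·I equals the remaining terms, so I = (4/5)·(exp(2*z)*sin(z)/2 - exp(2*z)*cos(z)/4).

2*exp(2*z)*sin(z)/5 - exp(2*z)*cos(z)/5 + C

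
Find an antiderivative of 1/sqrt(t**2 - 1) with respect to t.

Substitute t = sec(θ), so dt = sec(θ)*tan(θ) dθ and the radical becomes sqrt(t**2 - 1) = tan(θ) by the Pythagorean identity.
Integrate the resulting trig expression in θ, then back-substitute sec(θ) = t, tan(θ) = sqrt(t**2 - 1) (absorbing any constant into C).

log(t + sqrt(t**2 - 1)) + C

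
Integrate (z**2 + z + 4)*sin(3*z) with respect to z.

-z**2*cos(3*z)/3 + 2*z*sin(3*z)/9 - z*cos(3*z)/3 + sin(3*z)/9 - 34*cos(3*z)/27 + C

Use integration by parts with u = z**2 + z + 4, dv = sin(3*z) dz, so v = -cos(3*z)/3.
Apply parts 2 times (tabular method): alternate signs, differentiate u down to 0, integrate dv up.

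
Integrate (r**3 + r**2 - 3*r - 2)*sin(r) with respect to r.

-r**3*cos(r) + 3*r**2*sin(r) - r**2*cos(r) + 2*r*sin(r) + 9*r*cos(r) - 9*sin(r) + 4*cos(r) + C

Use integration by parts with u = r**3 + r**2 - 3*r - 2, dv = sin(r) dr, so v = -cos(r).
Apply parts 3 times (tabular method): alternate signs, differentiate u down to 0, integrate dv up.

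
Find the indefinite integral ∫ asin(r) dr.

Use integration by parts with u = arcsin(r), dv = dr.
Then du = 1/sqrt(-r**2 + 1) dr.

r*asin(r) + sqrt(-r**2 + 1) + C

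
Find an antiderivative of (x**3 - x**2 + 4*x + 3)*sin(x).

-x**3*cos(x) + 3*x**2*sin(x) + x**2*cos(x) - 2*x*sin(x) + 2*x*cos(x) - 2*sin(x) - 5*cos(x) + C

Use integration by parts with u = x**3 - x**2 + 4*x + 3, dv = sin(x) dx, so v = -cos(x).
Apply parts 3 times (tabular method): alternate signs, differentiate u down to 0, integrate dv up.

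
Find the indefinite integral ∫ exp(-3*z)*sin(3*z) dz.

Let I denote the integral. Integrate by parts with u = sin(3*z), dv = exp(-3*z) dz, so v = -exp(-3*z)/3: I = -exp(-3*z)*sin(3*z)/3 + ∫ exp(-3*z)*cos(3*z) dz.
Apply parts again with u = cos(3*z), dv = exp(-3*z) dz: ∫ exp(-3*z)*cos(3*z) dz = -exp(-3*z)*cos(3*z)/3 − I. Substituting back brings back I: I = -exp(-3*z)*sin(3*z)/3 - exp(-3*z)*cos(3*z)/3 − I.
Solving for I: (1 + 1)·I equals the remaining terms, so I = (1/2)·(-exp(-3*z)*sin(3*z)/3 - exp(-3*z)*cos(3*z)/3).

-exp(-3*z)*sin(3*z)/6 - exp(-3*z)*cos(3*z)/6 + C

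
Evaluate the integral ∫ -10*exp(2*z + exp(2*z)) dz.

-5*exp(exp(2*z)) + C

Let u = exp(2*z), so du = (2*exp(2*z)) dz.
Rewriting, the integral becomes -5·∫ e^u du = -5·e^u.
Substituting back, u = exp(2*z).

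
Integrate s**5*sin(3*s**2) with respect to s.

Let u = s², du = 2s ds; rewrite as (1/2)∫ u^2·sin(3u) du.
Now integrate by parts 2 times.

-s**4*cos(3*s**2)/6 + s**2*sin(3*s**2)/9 + cos(3*s**2)/27 + C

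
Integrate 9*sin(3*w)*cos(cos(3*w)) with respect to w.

-3*sin(cos(3*w)) + C

Let u = cos(3*w), so du = (-3*sin(3*w)) dw.
Rewriting, the integral becomes -3·∫ cos(u) du = -3·sin(u).
Substituting back, u = cos(3*w).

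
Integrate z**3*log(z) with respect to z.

z**4*log(z)/4 - z**4/16 + C

Use integration by parts with u = log(z), dv = z**3 dz.
Then du = 1/z dz and v = z**4/4.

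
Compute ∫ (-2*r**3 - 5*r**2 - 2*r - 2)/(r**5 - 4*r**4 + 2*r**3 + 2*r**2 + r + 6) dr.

-107*log(r - 3)/40 + 14*log(r - 2)/5 - log(r + 1)/8 + 3*atan(r)/10 + C

Factor the denominator: (r - 3)*(r - 2)*(r + 1)*(r**2 + 1).
Partial-fraction decomposition: 3/(10*(r**2 + 1)) - 1/(8*(r + 1)) + 14/(5*(r - 2)) - 107/(40*(r - 3)).
Integrate each term; A/(r−a) gives A·log|r−a|; the (Br+D)/(r²+p²) term gives a log and an atan.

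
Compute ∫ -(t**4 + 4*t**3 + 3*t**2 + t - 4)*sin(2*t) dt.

Use integration by parts with u = t**4 + 4*t**3 + 3*t**2 + t - 4, dv = -sin(2*t) dt, so v = cos(2*t)/2.
Apply parts 4 times (tabular method): alternate signs, differentiate u down to 0, integrate dv up.

t**4*cos(2*t)/2 - t**3*sin(2*t) + 2*t**3*cos(2*t) - 3*t**2*sin(2*t) - 5*t*cos(2*t)/2 + 5*sin(2*t)/4 - 2*cos(2*t) + C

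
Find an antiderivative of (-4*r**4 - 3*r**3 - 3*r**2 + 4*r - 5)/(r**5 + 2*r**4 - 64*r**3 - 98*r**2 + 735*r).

-log(r)/147 - 10757*log(r - 7)/4704 + 85*log(r - 3)/192 + 445*log(r + 5)/192 - 1751*log(r + 7)/392 + C

Factor the denominator: r*(r - 7)*(r - 3)*(r + 5)*(r + 7).
Partial-fraction decomposition: -1751/(392*(r + 7)) + 445/(192*(r + 5)) + 85/(192*(r - 3)) - 10757/(4704*(r - 7)) - 1/(147*r).
Integrate each term: A/(r−a) contributes A·log|r−a|.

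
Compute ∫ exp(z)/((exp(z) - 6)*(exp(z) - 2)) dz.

Let u = e^z, du = e^z dz.
The integral becomes ∫ du/((u-2)(u-6)); decompose into partial fractions.

log(exp(z) - 6)/4 - log(exp(z) - 2)/4 + C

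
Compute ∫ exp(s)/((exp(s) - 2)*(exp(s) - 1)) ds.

log(exp(s) - 2) - log(exp(s) - 1) + C

Let u = e^s, du = e^s ds.
The integral becomes ∫ du/((u-1)(u-2)); decompose into partial fractions.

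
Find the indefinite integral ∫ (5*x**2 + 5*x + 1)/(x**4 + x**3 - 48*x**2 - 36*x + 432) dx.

211*log(x - 6)/360 - 61*log(x - 3)/189 + 61*log(x + 4)/140 - 151*log(x + 6)/216 + C

Factor the denominator: (x - 6)*(x - 3)*(x + 4)*(x + 6).
Partial-fraction decomposition: -151/(216*(x + 6)) + 61/(140*(x + 4)) - 61/(189*(x - 3)) + 211/(360*(x - 6)).
Integrate each term: A/(x−a) contributes A·log|x−a|.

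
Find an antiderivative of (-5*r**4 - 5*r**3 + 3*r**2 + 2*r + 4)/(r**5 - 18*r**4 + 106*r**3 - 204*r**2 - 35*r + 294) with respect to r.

389*log(r - 7)/256 - 503*log(r - 3)/64 + 4*log(r - 2)/3 + 5*log(r + 1)/768 + 2711/(32*r - 224) + C

Factor the denominator: (r - 7)**2*(r - 3)*(r - 2)*(r + 1).
Partial-fraction decomposition: 5/(768*(r + 1)) + 4/(3*(r - 2)) - 503/(64*(r - 3)) + 389/(256*(r - 7)) - 2711/(32*(r - 7)**2).
Integrate each term; A/(r−a) gives A·log|r−a|; A/(r−a)² gives −A/(r−a).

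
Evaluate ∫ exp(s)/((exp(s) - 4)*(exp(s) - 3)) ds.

Let u = e^s, du = e^s ds.
The integral becomes ∫ du/((u-3)(u-4)); decompose into partial fractions.

log(exp(s) - 4) - log(exp(s) - 3) + C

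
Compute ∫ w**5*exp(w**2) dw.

(w**4 - 2*w**2 + 2)*exp(w**2)/2 + C

Let u = w², du = 2w dw; rewrite as (1/2)∫ u^2·exp(1u) du.
Now integrate by parts 2 times.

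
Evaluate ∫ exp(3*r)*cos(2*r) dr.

2*exp(3*r)*sin(2*r)/13 + 3*exp(3*r)*cos(2*r)/13 + C

Let I denote the integral. Integrate by parts with u = cos(2*r), dv = exp(3*r) dr, so v = exp(3*r)/3: I = exp(3*r)*cos(2*r)/3 + (2/3)·∫ exp(3*r)*sin(2*r) dr.
Apply parts again with u = sin(2*r), dv = exp(3*r) dr: ∫ exp(3*r)*sin(2*r) dr = exp(3*r)*sin(2*r)/3 − (2/3)·I. Substituting back brings back I: I = 2*exp(3*r)*sin(2*r)/9 + exp(3*r)*cos(2*r)/3 − (4/9)·I.
Solving for I: (1 + 4/9)·I equals the remaining terms, so I = (9/13)·(2*exp(3*r)*sin(2*r)/9 + exp(3*r)*cos(2*r)/3).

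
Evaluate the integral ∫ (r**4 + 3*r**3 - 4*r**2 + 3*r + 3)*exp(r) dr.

Use integration by parts with u = r**4 + 3*r**3 - 4*r**2 + 3*r + 3, dv = exp(r) dr, so v = exp(r).
Apply parts 4 times (tabular method): alternate signs, differentiate u down to 0, integrate dv up.

(r**4 - r**3 - r**2 + 5*r - 2)*exp(r) + C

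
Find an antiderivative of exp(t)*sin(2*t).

Let I denote the integral. Integrate by parts with u = sin(2*t), dv = exp(t) dt, so v = exp(t): I = exp(t)*sin(2*t) − 2·∫ exp(t)*cos(2*t) dt.
Apply parts again with u = cos(2*t), dv = exp(t) dt: ∫ exp(t)*cos(2*t) dt = exp(t)*cos(2*t) + 2·I. Substituting back brings back I: I = exp(t)*sin(2*t) - 2*exp(t)*cos(2*t) − 4·I.
Solving for I: (1 + 4)·I equals the remaining terms, so I = (1/5)·(exp(t)*sin(2*t) - 2*exp(t)*cos(2*t)).

exp(t)*sin(2*t)/5 - 2*exp(t)*cos(2*t)/5 + C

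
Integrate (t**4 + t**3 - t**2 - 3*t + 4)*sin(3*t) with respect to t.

Use integration by parts with u = t**4 + t**3 - t**2 - 3*t + 4, dv = sin(3*t) dt, so v = -cos(3*t)/3.
Apply parts 4 times (tabular method): alternate signs, differentiate u down to 0, integrate dv up.

-t**4*cos(3*t)/3 + 4*t**3*sin(3*t)/9 - t**3*cos(3*t)/3 + t**2*sin(3*t)/3 + 7*t**2*cos(3*t)/9 - 14*t*sin(3*t)/27 + 11*t*cos(3*t)/9 - 11*sin(3*t)/27 - 122*cos(3*t)/81 + C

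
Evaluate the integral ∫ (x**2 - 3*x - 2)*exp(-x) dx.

Use integration by parts with u = x**2 - 3*x - 2, dv = exp(-x) dx, so v = -exp(-x).
Apply parts 2 times (tabular method): alternate signs, differentiate u down to 0, integrate dv up.

(-x**2 + x + 3)*exp(-x) + C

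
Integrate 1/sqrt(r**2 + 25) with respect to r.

Substitute r = 5·tan(θ), so dr = 5·sec(θ)^2 dθ and the radical becomes sqrt(r**2 + 25) = 5·sec(θ) by the Pythagorean identity.
Integrate the resulting trig expression in θ, then back-substitute tan(θ) = r/5, sec(θ) = sqrt(r**2 + 25)/5 (absorbing any constant into C).

log(r + sqrt(r**2 + 25)) + C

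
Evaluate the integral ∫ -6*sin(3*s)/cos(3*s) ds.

Let u = cos(3*s), so du = (-3*sin(3*s)) ds.
Rewriting, the integral becomes 2·∫ 1/u du = 2·log(u).
Substituting back, u = cos(3*s).

2*log(cos(3*s)) + C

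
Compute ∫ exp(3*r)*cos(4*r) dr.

4*exp(3*r)*sin(4*r)/25 + 3*exp(3*r)*cos(4*r)/25 + C

Let I denote the integral. Integrate by parts with u = cos(4*r), dv = exp(3*r) dr, so v = exp(3*r)/3: I = exp(3*r)*cos(4*r)/3 + (4/3)·∫ exp(3*r)*sin(4*r) dr.
Apply parts again with u = sin(4*r), dv = exp(3*r) dr: ∫ exp(3*r)*sin(4*r) dr = exp(3*r)*sin(4*r)/3 − (4/3)·I. Substituting back brings back I: I = 4*exp(3*r)*sin(4*r)/9 + exp(3*r)*cos(4*r)/3 − (16/9)·I.
Solving for I: (1 + 16/9)·I equals the remaining terms, so I = (9/25)·(4*exp(3*r)*sin(4*r)/9 + exp(3*r)*cos(4*r)/3).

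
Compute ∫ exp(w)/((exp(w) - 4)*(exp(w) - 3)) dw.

log(exp(w) - 4) - log(exp(w) - 3) + C

Let u = e^w, du = e^w dw.
The integral becomes ∫ du/((u-4)(u-3)); decompose into partial fractions.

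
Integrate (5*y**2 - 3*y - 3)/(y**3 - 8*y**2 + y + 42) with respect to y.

Factor the denominator: (y - 7)*(y - 3)*(y + 2).
Partial-fraction decomposition: 23/(45*(y + 2)) - 33/(20*(y - 3)) + 221/(36*(y - 7)).
Integrate each term: A/(y−a) contributes A·log|y−a|.

221*log(y - 7)/36 - 33*log(y - 3)/20 + 23*log(y + 2)/45 + C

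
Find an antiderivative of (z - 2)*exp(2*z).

(2*z - 5)*exp(2*z)/4 + C

Use integration by parts with u = z - 2, dv = exp(2*z) dz, so v = exp(2*z)/2.
Apply parts 1 times (tabular method): alternate signs, differentiate u down to 0, integrate dv up.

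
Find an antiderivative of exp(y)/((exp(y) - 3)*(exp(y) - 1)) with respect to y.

log(exp(y) - 3)/2 - log(exp(y) - 1)/2 + C

Let u = e^y, du = e^y dy.
The integral becomes ∫ du/((u-1)(u-3)); decompose into partial fractions.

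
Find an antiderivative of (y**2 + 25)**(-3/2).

Substitute y = 5·tan(θ), so dy = 5·sec(θ)^2 dθ and the radical becomes sqrt(y**2 + 25) = 5·sec(θ) by the Pythagorean identity.
Integrate the resulting trig expression in θ, then back-substitute tan(θ) = y/5, sec(θ) = sqrt(y**2 + 25)/5 (absorbing any constant into C).

y/(25*sqrt(y**2 + 25)) + C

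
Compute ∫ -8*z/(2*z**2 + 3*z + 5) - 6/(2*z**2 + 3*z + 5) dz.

-2*log(2*z**2 + 3*z + 5) + C

Let u = 2*z**2 + 3*z + 5, so du = (4*z + 3) dz.
Rewriting, the integral becomes -2·∫ 1/u du = -2·log(u).
Substituting back, u = 2*z**2 + 3*z + 5.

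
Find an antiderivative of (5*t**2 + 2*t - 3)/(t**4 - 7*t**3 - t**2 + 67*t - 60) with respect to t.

33*log(t - 5)/8 - 85*log(t - 4)/21 + log(t - 1)/12 - 9*log(t + 3)/56 + C

Factor the denominator: (t - 5)*(t - 4)*(t - 1)*(t + 3).
Partial-fraction decomposition: -9/(56*(t + 3)) + 1/(12*(t - 1)) - 85/(21*(t - 4)) + 33/(8*(t - 5)).
Integrate each term: A/(t−a) contributes A·log|t−a|.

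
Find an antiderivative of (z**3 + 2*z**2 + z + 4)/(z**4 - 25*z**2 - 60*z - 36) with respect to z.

149*log(z - 6)/252 - 2*log(z + 1)/7 + log(z + 2)/4 + 4*log(z + 3)/9 + C

Factor the denominator: (z - 6)*(z + 1)*(z + 2)*(z + 3).
Partial-fraction decomposition: 4/(9*(z + 3)) + 1/(4*(z + 2)) - 2/(7*(z + 1)) + 149/(252*(z - 6)).
Integrate each term: A/(z−a) contributes A·log|z−a|.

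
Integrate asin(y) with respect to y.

y*asin(y) + sqrt(-y**2 + 1) + C

Use integration by parts with u = arcsin(y), dv = dy.
Then du = 1/sqrt(-y**2 + 1) dy.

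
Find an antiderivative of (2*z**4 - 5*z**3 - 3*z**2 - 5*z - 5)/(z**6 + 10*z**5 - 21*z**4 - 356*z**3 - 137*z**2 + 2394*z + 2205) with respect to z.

65*log(z - 5)/1728 + log(z - 3)/240 + log(z + 1)/432 - 35*log(z + 3)/192 + 199*log(z + 7)/1440 - 20/(9*z + 63) + C

Factor the denominator: (z - 5)*(z - 3)*(z + 1)*(z + 3)*(z + 7)**2.
Partial-fraction decomposition: 199/(1440*(z + 7)) + 20/(9*(z + 7)**2) - 35/(192*(z + 3)) + 1/(432*(z + 1)) + 1/(240*(z - 3)) + 65/(1728*(z - 5)).
Integrate each term; A/(z−a) gives A·log|z−a|; A/(z−a)² gives −A/(z−a).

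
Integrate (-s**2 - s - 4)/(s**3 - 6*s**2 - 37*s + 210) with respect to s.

-30*log(s - 7)/13 + 17*log(s - 5)/11 - 34*log(s + 6)/143 + C

Factor the denominator: (s - 7)*(s - 5)*(s + 6).
Partial-fraction decomposition: -34/(143*(s + 6)) + 17/(11*(s - 5)) - 30/(13*(s - 7)).
Integrate each term: A/(s−a) contributes A·log|s−a|.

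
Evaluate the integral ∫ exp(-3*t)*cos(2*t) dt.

Let I denote the integral. Integrate by parts with u = cos(2*t), dv = exp(-3*t) dt, so v = -exp(-3*t)/3: I = -exp(-3*t)*cos(2*t)/3 − (2/3)·∫ exp(-3*t)*sin(2*t) dt.
Apply parts again with u = sin(2*t), dv = exp(-3*t) dt: ∫ exp(-3*t)*sin(2*t) dt = -exp(-3*t)*sin(2*t)/3 + (2/3)·I. Substituting back brings back I: I = 2*exp(-3*t)*sin(2*t)/9 - exp(-3*t)*cos(2*t)/3 − (4/9)·I.
Solving for I: (1 + 4/9)·I equals the remaining terms, so I = (9/13)·(2*exp(-3*t)*sin(2*t)/9 - exp(-3*t)*cos(2*t)/3).

2*exp(-3*t)*sin(2*t)/13 - 3*exp(-3*t)*cos(2*t)/13 + C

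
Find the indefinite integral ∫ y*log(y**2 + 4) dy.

y**2*log(y**2 + 4)/2 - y**2/2 + 2*log(y**2 + 4) + C

Let u = y**2 + 4, so du = (2*y) dy.
The integral becomes (1/2)·∫ log(u) du; integrate by parts with u′=log(u), dv′=du.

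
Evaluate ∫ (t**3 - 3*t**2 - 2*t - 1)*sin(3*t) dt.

-t**3*cos(3*t)/3 + t**2*sin(3*t)/3 + t**2*cos(3*t) - 2*t*sin(3*t)/3 + 8*t*cos(3*t)/9 - 8*sin(3*t)/27 + cos(3*t)/9 + C

Use integration by parts with u = t**3 - 3*t**2 - 2*t - 1, dv = sin(3*t) dt, so v = -cos(3*t)/3.
Apply parts 3 times (tabular method): alternate signs, differentiate u down to 0, integrate dv up.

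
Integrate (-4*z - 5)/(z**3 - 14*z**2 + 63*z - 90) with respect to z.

-29*log(z - 6)/3 + 25*log(z - 5)/2 - 17*log(z - 3)/6 + C

Factor the denominator: (z - 6)*(z - 5)*(z - 3).
Partial-fraction decomposition: -17/(6*(z - 3)) + 25/(2*(z - 5)) - 29/(3*(z - 6)).
Integrate each term: A/(z−a) contributes A·log|z−a|.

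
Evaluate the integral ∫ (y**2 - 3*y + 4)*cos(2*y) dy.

y**2*sin(2*y)/2 - 3*y*sin(2*y)/2 + y*cos(2*y)/2 + 7*sin(2*y)/4 - 3*cos(2*y)/4 + C

Use integration by parts with u = y**2 - 3*y + 4, dv = cos(2*y) dy, so v = sin(2*y)/2.
Apply parts 2 times (tabular method): alternate signs, differentiate u down to 0, integrate dv up.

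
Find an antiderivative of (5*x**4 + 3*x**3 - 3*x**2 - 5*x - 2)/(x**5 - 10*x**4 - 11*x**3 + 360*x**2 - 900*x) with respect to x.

Factor the denominator: x*(x - 6)*(x - 5)**2*(x + 6).
Partial-fraction decomposition: 719/(1089*(x + 6)) - 280472/(3025*(x - 5)) - 3398/(55*(x - 5)**2) + 1747/(18*(x - 6)) + 1/(450*x).
Integrate each term; A/(x−a) gives A·log|x−a|; A/(x−a)² gives −A/(x−a).

log(x)/450 + 1747*log(x - 6)/18 - 280472*log(x - 5)/3025 + 719*log(x + 6)/1089 + 3398/(55*x - 275) + C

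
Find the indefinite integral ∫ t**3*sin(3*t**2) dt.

Let u = t², du = 2t dt; rewrite as (1/2)∫ u^1·sin(3u) du.
Now integrate by parts 1 time.

-t**2*cos(3*t**2)/6 + sin(3*t**2)/18 + C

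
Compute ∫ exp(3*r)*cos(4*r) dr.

Let I denote the integral. Integrate by parts with u = cos(4*r), dv = exp(3*r) dr, so v = exp(3*r)/3: I = exp(3*r)*cos(4*r)/3 + (4/3)·∫ exp(3*r)*sin(4*r) dr.
Apply parts again with u = sin(4*r), dv = exp(3*r) dr: ∫ exp(3*r)*sin(4*r) dr = exp(3*r)*sin(4*r)/3 − (4/3)·I. Substituting back brings back I: I = 4*exp(3*r)*sin(4*r)/9 + exp(3*r)*cos(4*r)/3 − (16/9)·I.
Solving for I: (1 + 16/9)·I equals the remaining terms, so I = (9/25)·(4*exp(3*r)*sin(4*r)/9 + exp(3*r)*cos(4*r)/3).

4*exp(3*r)*sin(4*r)/25 + 3*exp(3*r)*cos(4*r)/25 + C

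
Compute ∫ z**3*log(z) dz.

Use integration by parts with u = log(z), dv = z**3 dz.
Then du = 1/z dz and v = z**4/4.

z**4*log(z)/4 - z**4/16 + C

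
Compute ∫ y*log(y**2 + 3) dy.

Let u = y**2 + 3, so du = (2*y) dy.
The integral becomes (1/2)·∫ log(u) du; integrate by parts with u′=log(u), dv′=du.

y**2*log(y**2 + 3)/2 - y**2/2 + 3*log(y**2 + 3)/2 + C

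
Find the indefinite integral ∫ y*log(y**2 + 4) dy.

Let u = y**2 + 4, so du = (2*y) dy.
The integral becomes (1/2)·∫ log(u) du; integrate by parts with u′=log(u), dv′=du.

y**2*log(y**2 + 4)/2 - y**2/2 + 2*log(y**2 + 4) + C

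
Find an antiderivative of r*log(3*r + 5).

r**2*log(3*r + 5)/2 - r**2/4 + 5*r/6 - 25*log(3*r + 5)/18 + C

Use integration by parts with u = log(3*r + 5), dv = r dr.
Then du = 3/(3*r + 5) dr and v = r**2/2.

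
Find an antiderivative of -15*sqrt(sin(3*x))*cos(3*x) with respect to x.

Let u = sin(3*x), so du = (3*cos(3*x)) dx.
Rewriting, the integral becomes -5·∫ √u du = -5·(2/3)u^(3/2).
Substituting back, u = sin(3*x).

-10*sin(3*x)**(3/2)/3 + C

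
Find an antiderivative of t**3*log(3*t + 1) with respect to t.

Use integration by parts with u = log(3*t + 1), dv = t**3 dt.
Then du = 3/(3*t + 1) dt and v = t**4/4.

t**4*log(3*t + 1)/4 - t**4/16 + t**3/36 - t**2/72 + t/108 - log(3*t + 1)/324 + C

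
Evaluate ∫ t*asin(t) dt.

Use integration by parts with u = arcsin(t), dv = t dt.
Then du = 1/sqrt(-t**2 + 1) dt.

t**2*asin(t)/2 + t*sqrt(-t**2 + 1)/4 - asin(t)/4 + C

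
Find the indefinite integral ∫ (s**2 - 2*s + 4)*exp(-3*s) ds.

(-9*s**2 + 12*s - 32)*exp(-3*s)/27 + C

Use integration by parts with u = s**2 - 2*s + 4, dv = exp(-3*s) ds, so v = -exp(-3*s)/3.
Apply parts 2 times (tabular method): alternate signs, differentiate u down to 0, integrate dv up.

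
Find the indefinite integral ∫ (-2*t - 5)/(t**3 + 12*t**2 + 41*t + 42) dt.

Factor the denominator: (t + 2)*(t + 3)*(t + 7).
Partial-fraction decomposition: 9/(20*(t + 7)) - 1/(4*(t + 3)) - 1/(5*(t + 2)).
Integrate each term: A/(t−a) contributes A·log|t−a|.

-log(t + 2)/5 - log(t + 3)/4 + 9*log(t + 7)/20 + C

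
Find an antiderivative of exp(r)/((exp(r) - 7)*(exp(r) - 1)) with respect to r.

Let u = e^r, du = e^r dr.
The integral becomes ∫ du/((u-1)(u-7)); decompose into partial fractions.

log(exp(r) - 7)/6 - log(exp(r) - 1)/6 + C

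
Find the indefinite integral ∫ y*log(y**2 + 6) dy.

y**2*log(y**2 + 6)/2 - y**2/2 + 3*log(y**2 + 6) + C

Let u = y**2 + 6, so du = (2*y) dy.
The integral becomes (1/2)·∫ log(u) du; integrate by parts with u′=log(u), dv′=du.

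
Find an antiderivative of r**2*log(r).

Use integration by parts with u = log(r), dv = r**2 dr.
Then du = 1/r dr and v = r**3/3.

r**3*log(r)/3 - r**3/9 + C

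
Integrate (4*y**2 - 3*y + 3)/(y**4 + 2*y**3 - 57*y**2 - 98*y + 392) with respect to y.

89*log(y - 7)/385 - 13*log(y - 2)/270 + 79*log(y + 4)/198 - 110*log(y + 7)/189 + C

Factor the denominator: (y - 7)*(y - 2)*(y + 4)*(y + 7).
Partial-fraction decomposition: -110/(189*(y + 7)) + 79/(198*(y + 4)) - 13/(270*(y - 2)) + 89/(385*(y - 7)).
Integrate each term: A/(y−a) contributes A·log|y−a|.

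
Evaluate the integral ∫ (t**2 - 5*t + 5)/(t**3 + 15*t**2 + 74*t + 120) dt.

Factor the denominator: (t + 4)*(t + 5)*(t + 6).
Partial-fraction decomposition: 71/(2*(t + 6)) - 55/(t + 5) + 41/(2*(t + 4)).
Integrate each term: A/(t−a) contributes A·log|t−a|.

41*log(t + 4)/2 - 55*log(t + 5) + 71*log(t + 6)/2 + C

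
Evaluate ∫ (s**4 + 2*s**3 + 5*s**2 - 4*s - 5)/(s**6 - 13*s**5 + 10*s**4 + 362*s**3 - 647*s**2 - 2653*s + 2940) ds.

-362057*log(s - 7)/435600 + 325*log(s - 5)/384 + log(s - 1)/2880 + 79*log(s + 3)/3200 - 73*log(s + 4)/1815 - 3299/(1320*s - 9240) + C

Factor the denominator: (s - 7)**2*(s - 5)*(s - 1)*(s + 3)*(s + 4).
Partial-fraction decomposition: -73/(1815*(s + 4)) + 79/(3200*(s + 3)) + 1/(2880*(s - 1)) + 325/(384*(s - 5)) - 362057/(435600*(s - 7)) + 3299/(1320*(s - 7)**2).
Integrate each term; A/(s−a) gives A·log|s−a|; A/(s−a)² gives −A/(s−a).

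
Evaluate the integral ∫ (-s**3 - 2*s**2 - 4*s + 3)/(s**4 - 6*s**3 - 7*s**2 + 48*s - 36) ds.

-103*log(s - 6)/60 + 21*log(s - 2)/20 - log(s - 1)/5 - 2*log(s + 3)/15 + C

Factor the denominator: (s - 6)*(s - 2)*(s - 1)*(s + 3).
Partial-fraction decomposition: -2/(15*(s + 3)) - 1/(5*(s - 1)) + 21/(20*(s - 2)) - 103/(60*(s - 6)).
Integrate each term: A/(s−a) contributes A·log|s−a|.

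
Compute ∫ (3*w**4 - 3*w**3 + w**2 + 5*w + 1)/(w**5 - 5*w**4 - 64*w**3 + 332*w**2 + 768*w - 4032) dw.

3017*log(w - 6)/16900 + 613*log(w - 4)/352 - 319*log(w + 4)/800 + 2749*log(w + 7)/1859 - 3307/(260*w - 1560) + C

Factor the denominator: (w - 6)**2*(w - 4)*(w + 4)*(w + 7).
Partial-fraction decomposition: 2749/(1859*(w + 7)) - 319/(800*(w + 4)) + 613/(352*(w - 4)) + 3017/(16900*(w - 6)) + 3307/(260*(w - 6)**2).
Integrate each term; A/(w−a) gives A·log|w−a|; A/(w−a)² gives −A/(w−a).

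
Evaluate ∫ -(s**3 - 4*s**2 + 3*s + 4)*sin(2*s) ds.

s**3*cos(2*s)/2 - 3*s**2*sin(2*s)/4 - 2*s**2*cos(2*s) + 2*s*sin(2*s) + 3*s*cos(2*s)/4 - 3*sin(2*s)/8 + 3*cos(2*s) + C

Use integration by parts with u = s**3 - 4*s**2 + 3*s + 4, dv = -sin(2*s) ds, so v = cos(2*s)/2.
Apply parts 3 times (tabular method): alternate signs, differentiate u down to 0, integrate dv up.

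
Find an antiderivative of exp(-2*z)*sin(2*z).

-exp(-2*z)*sin(2*z)/4 - exp(-2*z)*cos(2*z)/4 + C

Let I denote the integral. Integrate by parts with u = sin(2*z), dv = exp(-2*z) dz, so v = -exp(-2*z)/2: I = -exp(-2*z)*sin(2*z)/2 + ∫ exp(-2*z)*cos(2*z) dz.
Apply parts again with u = cos(2*z), dv = exp(-2*z) dz: ∫ exp(-2*z)*cos(2*z) dz = -exp(-2*z)*cos(2*z)/2 − I. Substituting back brings back I: I = -exp(-2*z)*sin(2*z)/2 - exp(-2*z)*cos(2*z)/2 − I.
Solving for I: (1 + 1)·I equals the remaining terms, so I = (1/2)·(-exp(-2*z)*sin(2*z)/2 - exp(-2*z)*cos(2*z)/2).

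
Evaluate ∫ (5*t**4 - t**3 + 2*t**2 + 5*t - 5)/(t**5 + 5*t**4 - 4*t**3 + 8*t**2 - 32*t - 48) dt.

85*log(t - 2)/192 + 2*log(t + 1)/75 + 6733*log(t + 6)/1600 + 129*log(t**2 + 4)/800 - 161*atan(t/2)/200 + C

Factor the denominator: (t - 2)*(t + 1)*(t + 6)*(t**2 + 4).
Partial-fraction decomposition: (129*t - 644)/(400*(t**2 + 4)) + 6733/(1600*(t + 6)) + 2/(75*(t + 1)) + 85/(192*(t - 2)).
Integrate each term; A/(t−a) gives A·log|t−a|; the (Bt+D)/(t²+p²) term gives a log and an atan.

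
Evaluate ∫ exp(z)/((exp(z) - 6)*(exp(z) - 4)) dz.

log(exp(z) - 6)/2 - log(exp(z) - 4)/2 + C

Let u = e^z, du = e^z dz.
The integral becomes ∫ du/((u-4)(u-6)); decompose into partial fractions.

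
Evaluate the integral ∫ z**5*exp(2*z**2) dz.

(2*z**4 - 2*z**2 + 1)*exp(2*z**2)/8 + C

Let u = z², du = 2z dz; rewrite as (1/2)∫ u^2·exp(2u) du.
Now integrate by parts 2 times.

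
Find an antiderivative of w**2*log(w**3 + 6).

w**3*log(w**3 + 6)/3 - w**3/3 + 2*log(w**3 + 6) + C

Let u = w**3 + 6, so du = (3*w**2) dw.
The integral becomes (1/3)·∫ log(u) du; integrate by parts with u′=log(u), dv′=du.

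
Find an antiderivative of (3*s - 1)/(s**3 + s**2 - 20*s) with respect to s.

Factor the denominator: s*(s - 4)*(s + 5).
Partial-fraction decomposition: -16/(45*(s + 5)) + 11/(36*(s - 4)) + 1/(20*s).
Integrate each term: A/(s−a) contributes A·log|s−a|.

log(s)/20 + 11*log(s - 4)/36 - 16*log(s + 5)/45 + C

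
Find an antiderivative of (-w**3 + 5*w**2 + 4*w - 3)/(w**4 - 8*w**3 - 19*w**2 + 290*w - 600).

-435*log(w - 5)/121 + 29*log(w - 4)/10 - 369*log(w + 6)/1210 - 17/(11*w - 55) + C

Factor the denominator: (w - 5)**2*(w - 4)*(w + 6).
Partial-fraction decomposition: -369/(1210*(w + 6)) + 29/(10*(w - 4)) - 435/(121*(w - 5)) + 17/(11*(w - 5)**2).
Integrate each term; A/(w−a) gives A·log|w−a|; A/(w−a)² gives −A/(w−a).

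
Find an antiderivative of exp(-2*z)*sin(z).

-2*exp(-2*z)*sin(z)/5 - exp(-2*z)*cos(z)/5 + C

Let I denote the integral. Integrate by parts with u = sin(z), dv = exp(-2*z) dz, so v = -exp(-2*z)/2: I = -exp(-2*z)*sin(z)/2 + (1/2)·∫ exp(-2*z)*cos(z) dz.
Apply parts again with u = cos(z), dv = exp(-2*z) dz: ∫ exp(-2*z)*cos(z) dz = -exp(-2*z)*cos(z)/2 − (1/2)·I. Substituting back brings back I: I = -exp(-2*z)*sin(z)/2 - exp(-2*z)*cos(z)/4 − (1/4)·I.
Solving for I: (1 + 1/4)·I equals the remaining terms, so I = (4/5)·(-exp(-2*z)*sin(z)/2 - exp(-2*z)*cos(z)/4).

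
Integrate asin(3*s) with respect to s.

s*asin(3*s) + sqrt(-9*s**2 + 1)/3 + C

Use integration by parts with u = arcsin(3*s), dv = ds.
Then du = 3/sqrt(-9*s**2 + 1) ds.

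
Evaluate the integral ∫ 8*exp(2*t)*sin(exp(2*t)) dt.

Let u = exp(2*t), so du = (2*exp(2*t)) dt.
Rewriting, the integral becomes 4·∫ sin(u) du = 4·-cos(u).
Substituting back, u = exp(2*t).

-4*cos(exp(2*t)) + C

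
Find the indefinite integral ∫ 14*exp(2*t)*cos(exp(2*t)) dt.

Let u = exp(2*t), so du = (2*exp(2*t)) dt.
Rewriting, the integral becomes 7·∫ cos(u) du = 7·sin(u).
Substituting back, u = exp(2*t).

7*sin(exp(2*t)) + C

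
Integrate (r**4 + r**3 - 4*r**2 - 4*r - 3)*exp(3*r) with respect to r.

Use integration by parts with u = r**4 + r**3 - 4*r**2 - 4*r - 3, dv = exp(3*r) dr, so v = exp(3*r)/3.
Apply parts 4 times (tabular method): alternate signs, differentiate u down to 0, integrate dv up.

(27*r**4 - 9*r**3 - 99*r**2 - 42*r - 67)*exp(3*r)/81 + C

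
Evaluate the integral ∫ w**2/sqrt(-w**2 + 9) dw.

-w*sqrt(-w**2 + 9)/2 + 9*asin(w/3)/2 + C

Substitute w = 3·sin(θ), so dw = 3·cos(θ) dθ and the radical becomes sqrt(-w**2 + 9) = 3·cos(θ) by the Pythagorean identity.
Integrate the resulting trig expression in θ, then back-substitute θ = asin(w/3), sin(θ) = w/3, cos(θ) = sqrt(-w**2 + 9)/3 (absorbing any constant into C).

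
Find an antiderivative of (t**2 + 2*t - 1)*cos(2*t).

t**2*sin(2*t)/2 + t*sin(2*t) + t*cos(2*t)/2 - 3*sin(2*t)/4 + cos(2*t)/2 + C

Use integration by parts with u = t**2 + 2*t - 1, dv = cos(2*t) dt, so v = sin(2*t)/2.
Apply parts 2 times (tabular method): alternate signs, differentiate u down to 0, integrate dv up.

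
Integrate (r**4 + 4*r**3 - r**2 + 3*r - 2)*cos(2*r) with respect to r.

Use integration by parts with u = r**4 + 4*r**3 - r**2 + 3*r - 2, dv = cos(2*r) dr, so v = sin(2*r)/2.
Apply parts 4 times (tabular method): alternate signs, differentiate u down to 0, integrate dv up.

r**4*sin(2*r)/2 + 2*r**3*sin(2*r) + r**3*cos(2*r) - 2*r**2*sin(2*r) + 3*r**2*cos(2*r) - 3*r*sin(2*r)/2 - 2*r*cos(2*r) - 3*cos(2*r)/4 + C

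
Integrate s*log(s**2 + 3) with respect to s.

s**2*log(s**2 + 3)/2 - s**2/2 + 3*log(s**2 + 3)/2 + C

Let u = s**2 + 3, so du = (2*s) ds.
The integral becomes (1/2)·∫ log(u) du; integrate by parts with u′=log(u), dv′=du.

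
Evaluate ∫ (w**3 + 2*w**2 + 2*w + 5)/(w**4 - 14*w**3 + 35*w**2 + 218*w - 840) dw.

Factor the denominator: (w - 7)*(w - 6)*(w - 5)*(w + 4).
Partial-fraction decomposition: 7/(198*(w + 4)) + 95/(9*(w - 5)) - 61/(2*(w - 6)) + 230/(11*(w - 7)).
Integrate each term: A/(w−a) contributes A·log|w−a|.

230*log(w - 7)/11 - 61*log(w - 6)/2 + 95*log(w - 5)/9 + 7*log(w + 4)/198 + C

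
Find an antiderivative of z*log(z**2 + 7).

Let u = z**2 + 7, so du = (2*z) dz.
The integral becomes (1/2)·∫ log(u) du; integrate by parts with u′=log(u), dv′=du.

z**2*log(z**2 + 7)/2 - z**2/2 + 7*log(z**2 + 7)/2 + C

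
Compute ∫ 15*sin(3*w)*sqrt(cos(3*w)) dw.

Let u = cos(3*w), so du = (-3*sin(3*w)) dw.
Rewriting, the integral becomes -5·∫ √u du = -5·(2/3)u^(3/2).
Substituting back, u = cos(3*w).

-10*cos(3*w)**(3/2)/3 + C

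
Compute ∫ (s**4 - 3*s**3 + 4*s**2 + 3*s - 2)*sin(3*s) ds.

Use integration by parts with u = s**4 - 3*s**3 + 4*s**2 + 3*s - 2, dv = sin(3*s) ds, so v = -cos(3*s)/3.
Apply parts 4 times (tabular method): alternate signs, differentiate u down to 0, integrate dv up.

-s**4*cos(3*s)/3 + 4*s**3*sin(3*s)/9 + s**3*cos(3*s) - s**2*sin(3*s) - 8*s**2*cos(3*s)/9 + 16*s*sin(3*s)/27 - 5*s*cos(3*s)/3 + 5*sin(3*s)/9 + 70*cos(3*s)/81 + C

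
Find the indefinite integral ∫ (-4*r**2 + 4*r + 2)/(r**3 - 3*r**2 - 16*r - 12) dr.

Factor the denominator: (r - 6)*(r + 1)*(r + 2).
Partial-fraction decomposition: -11/(4*(r + 2)) + 6/(7*(r + 1)) - 59/(28*(r - 6)).
Integrate each term: A/(r−a) contributes A·log|r−a|.

-59*log(r - 6)/28 + 6*log(r + 1)/7 - 11*log(r + 2)/4 + C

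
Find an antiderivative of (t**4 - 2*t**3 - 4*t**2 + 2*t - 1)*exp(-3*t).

(-27*t**4 + 18*t**3 + 126*t**2 + 30*t + 37)*exp(-3*t)/81 + C

Use integration by parts with u = t**4 - 2*t**3 - 4*t**2 + 2*t - 1, dv = exp(-3*t) dt, so v = -exp(-3*t)/3.
Apply parts 4 times (tabular method): alternate signs, differentiate u down to 0, integrate dv up.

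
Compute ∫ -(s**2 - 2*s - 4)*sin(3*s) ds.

s**2*cos(3*s)/3 - 2*s*sin(3*s)/9 - 2*s*cos(3*s)/3 + 2*sin(3*s)/9 - 38*cos(3*s)/27 + C

Use integration by parts with u = s**2 - 2*s - 4, dv = -sin(3*s) ds, so v = cos(3*s)/3.
Apply parts 2 times (tabular method): alternate signs, differentiate u down to 0, integrate dv up.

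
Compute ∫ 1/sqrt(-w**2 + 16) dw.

Substitute w = 4·sin(θ), so dw = 4·cos(θ) dθ and the radical becomes sqrt(-w**2 + 16) = 4·cos(θ) by the Pythagorean identity.
Integrate the resulting trig expression in θ, then back-substitute θ = asin(w/4), sin(θ) = w/4, cos(θ) = sqrt(-w**2 + 16)/4 (absorbing any constant into C).

asin(w/4) + C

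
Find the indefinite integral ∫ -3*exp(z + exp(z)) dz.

-3*exp(exp(z)) + C

Let u = exp(z), so du = (exp(z)) dz.
Rewriting, the integral becomes -3·∫ e^u du = -3·e^u.
Substituting back, u = exp(z).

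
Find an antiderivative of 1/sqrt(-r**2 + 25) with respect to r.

asin(r/5) + C

Substitute r = 5·sin(θ), so dr = 5·cos(θ) dθ and the radical becomes sqrt(-r**2 + 25) = 5·cos(θ) by the Pythagorean identity.
Integrate the resulting trig expression in θ, then back-substitute θ = asin(r/5), sin(θ) = r/5, cos(θ) = sqrt(-r**2 + 25)/5 (absorbing any constant into C).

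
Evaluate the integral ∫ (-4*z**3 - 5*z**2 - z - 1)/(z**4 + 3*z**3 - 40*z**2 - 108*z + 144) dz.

-1051*log(z - 6)/600 + 11*log(z - 1)/175 + 179*log(z + 4)/100 - 689*log(z + 6)/168 + C

Factor the denominator: (z - 6)*(z - 1)*(z + 4)*(z + 6).
Partial-fraction decomposition: -689/(168*(z + 6)) + 179/(100*(z + 4)) + 11/(175*(z - 1)) - 1051/(600*(z - 6)).
Integrate each term: A/(z−a) contributes A·log|z−a|.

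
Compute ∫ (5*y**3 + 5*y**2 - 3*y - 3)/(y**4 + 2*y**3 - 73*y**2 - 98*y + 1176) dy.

968*log(y - 7)/273 - 7*log(y - 4)/6 - 177*log(y + 6)/26 + 66*log(y + 7)/7 + C

Factor the denominator: (y - 7)*(y - 4)*(y + 6)*(y + 7).
Partial-fraction decomposition: 66/(7*(y + 7)) - 177/(26*(y + 6)) - 7/(6*(y - 4)) + 968/(273*(y - 7)).
Integrate each term: A/(y−a) contributes A·log|y−a|.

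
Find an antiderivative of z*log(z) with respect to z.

z**2*log(z)/2 - z**2/4 + C

Use integration by parts with u = log(z), dv = z dz.
Then du = 1/z dz and v = z**2/2.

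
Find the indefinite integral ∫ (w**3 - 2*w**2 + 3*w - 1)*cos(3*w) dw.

w**3*sin(3*w)/3 - 2*w**2*sin(3*w)/3 + w**2*cos(3*w)/3 + 7*w*sin(3*w)/9 - 4*w*cos(3*w)/9 - 5*sin(3*w)/27 + 7*cos(3*w)/27 + C

Use integration by parts with u = w**3 - 2*w**2 + 3*w - 1, dv = cos(3*w) dw, so v = sin(3*w)/3.
Apply parts 3 times (tabular method): alternate signs, differentiate u down to 0, integrate dv up.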